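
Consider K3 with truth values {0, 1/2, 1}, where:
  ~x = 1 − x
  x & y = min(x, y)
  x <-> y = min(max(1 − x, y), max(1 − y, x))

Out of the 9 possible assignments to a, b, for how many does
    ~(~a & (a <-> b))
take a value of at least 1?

a = 0, b = 0 ↦ 0  <
a = 0, b = 1/2 ↦ 1/2  <
a = 0, b = 1 ↦ 1  ≥
a = 1/2, b = 0 ↦ 1/2  <
a = 1/2, b = 1/2 ↦ 1/2  <
a = 1/2, b = 1 ↦ 1/2  <
a = 1, b = 0 ↦ 1  ≥
a = 1, b = 1/2 ↦ 1  ≥
a = 1, b = 1 ↦ 1  ≥
So 4 of the 9 assignments meet the threshold.

4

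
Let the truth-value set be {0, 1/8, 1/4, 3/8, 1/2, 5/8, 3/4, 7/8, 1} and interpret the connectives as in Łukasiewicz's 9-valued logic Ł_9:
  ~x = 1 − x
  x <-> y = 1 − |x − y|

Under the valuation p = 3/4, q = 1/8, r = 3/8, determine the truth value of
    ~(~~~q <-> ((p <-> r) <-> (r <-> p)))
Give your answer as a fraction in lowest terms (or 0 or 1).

~q = ~1/8 = 7/8
~~q = ~7/8 = 1/8
~~~q = ~1/8 = 7/8
p <-> r = 3/4 <-> 3/8 = 5/8
r <-> p = 3/8 <-> 3/4 = 5/8
(p <-> r) <-> (r <-> p) = 5/8 <-> 5/8 = 1
~~~q <-> ((p <-> r) <-> (r <-> p)) = 7/8 <-> 1 = 7/8
~(~~~q <-> ((p <-> r) <-> (r <-> p))) = ~7/8 = 1/8

1/8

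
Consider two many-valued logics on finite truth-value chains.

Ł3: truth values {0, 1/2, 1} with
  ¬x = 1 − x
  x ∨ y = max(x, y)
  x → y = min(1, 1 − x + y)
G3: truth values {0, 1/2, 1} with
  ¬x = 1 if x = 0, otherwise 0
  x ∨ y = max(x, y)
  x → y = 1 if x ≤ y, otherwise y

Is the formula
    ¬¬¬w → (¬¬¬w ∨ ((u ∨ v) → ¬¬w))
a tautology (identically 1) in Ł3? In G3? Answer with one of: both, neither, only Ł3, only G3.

both

In Ł3: every assignment gives 1 — tautology.
In G3: every assignment gives 1 — tautology.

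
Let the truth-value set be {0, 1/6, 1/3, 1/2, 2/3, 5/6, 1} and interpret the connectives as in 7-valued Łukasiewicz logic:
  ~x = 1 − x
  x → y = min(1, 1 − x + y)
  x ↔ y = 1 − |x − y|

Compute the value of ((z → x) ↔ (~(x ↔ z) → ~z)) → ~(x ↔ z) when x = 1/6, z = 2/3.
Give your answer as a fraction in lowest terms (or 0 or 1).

5/6

z → x = 2/3 → 1/6 = 1/2
x ↔ z = 1/6 ↔ 2/3 = 1/2
~(x ↔ z) = ~1/2 = 1/2
~z = ~2/3 = 1/3
~(x ↔ z) → ~z = 1/2 → 1/3 = 5/6
(z → x) ↔ (~(x ↔ z) → ~z) = 1/2 ↔ 5/6 = 2/3
x ↔ z = 1/6 ↔ 2/3 = 1/2
~(x ↔ z) = ~1/2 = 1/2
((z → x) ↔ (~(x ↔ z) → ~z)) → ~(x ↔ z) = 2/3 → 1/2 = 5/6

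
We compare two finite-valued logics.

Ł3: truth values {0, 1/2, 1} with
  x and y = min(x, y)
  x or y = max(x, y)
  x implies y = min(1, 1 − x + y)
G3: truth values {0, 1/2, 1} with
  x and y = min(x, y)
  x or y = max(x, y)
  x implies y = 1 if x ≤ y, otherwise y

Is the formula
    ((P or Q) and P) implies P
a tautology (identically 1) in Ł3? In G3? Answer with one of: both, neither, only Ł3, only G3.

both

In Ł3: every assignment gives 1 — tautology.
In G3: every assignment gives 1 — tautology.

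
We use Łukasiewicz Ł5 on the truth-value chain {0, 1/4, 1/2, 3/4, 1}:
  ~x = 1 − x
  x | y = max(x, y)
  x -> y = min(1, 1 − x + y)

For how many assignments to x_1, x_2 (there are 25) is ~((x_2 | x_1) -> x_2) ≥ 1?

1

value 1: 1 assignment (counts)
value 3/4: 2 assignments
value 1/2: 3 assignments
value 1/4: 4 assignments
value 0: 15 assignments
So 1 of the 25 assignments meets the threshold.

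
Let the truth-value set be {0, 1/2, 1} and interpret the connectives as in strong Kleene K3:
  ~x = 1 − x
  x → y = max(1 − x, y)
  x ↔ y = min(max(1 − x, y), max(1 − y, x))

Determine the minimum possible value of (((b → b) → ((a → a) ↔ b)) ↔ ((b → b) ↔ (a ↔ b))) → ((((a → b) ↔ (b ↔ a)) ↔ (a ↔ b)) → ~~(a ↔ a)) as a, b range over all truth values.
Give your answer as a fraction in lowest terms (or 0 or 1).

Take a = 1/2, b = 0:
b → b = 0 → 0 = 1
a → a = 1/2 → 1/2 = 1/2
(a → a) ↔ b = 1/2 ↔ 0 = 1/2
(b → b) → ((a → a) ↔ b) = 1 → 1/2 = 1/2
b → b = 0 → 0 = 1
a ↔ b = 1/2 ↔ 0 = 1/2
(b → b) ↔ (a ↔ b) = 1 ↔ 1/2 = 1/2
((b → b) → ((a → a) ↔ b)) ↔ ((b → b) ↔ (a ↔ b)) = 1/2 ↔ 1/2 = 1/2
a → b = 1/2 → 0 = 1/2
b ↔ a = 0 ↔ 1/2 = 1/2
(a → b) ↔ (b ↔ a) = 1/2 ↔ 1/2 = 1/2
a ↔ b = 1/2 ↔ 0 = 1/2
((a → b) ↔ (b ↔ a)) ↔ (a ↔ b) = 1/2 ↔ 1/2 = 1/2
a ↔ a = 1/2 ↔ 1/2 = 1/2
~(a ↔ a) = ~1/2 = 1/2
~~(a ↔ a) = ~1/2 = 1/2
(((a → b) ↔ (b ↔ a)) ↔ (a ↔ b)) → ~~(a ↔ a) = 1/2 → 1/2 = 1/2
(((b → b) → ((a → a) ↔ b)) ↔ ((b → b) ↔ (a ↔ b))) → ((((a → b) ↔ (b ↔ a)) ↔ (a ↔ b)) → ~~(a ↔ a)) = 1/2 → 1/2 = 1/2
No assignment yields a value below 1/2, so this is the minimum.

1/2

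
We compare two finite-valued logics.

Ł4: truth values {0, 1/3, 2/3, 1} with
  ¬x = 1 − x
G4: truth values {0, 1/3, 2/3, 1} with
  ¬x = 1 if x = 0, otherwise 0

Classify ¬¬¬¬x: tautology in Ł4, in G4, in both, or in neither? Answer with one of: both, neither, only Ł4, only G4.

neither

In Ł4: at x = 0 the value is 0 — not a tautology.
In G4: at x = 0 the value is 0 — not a tautology.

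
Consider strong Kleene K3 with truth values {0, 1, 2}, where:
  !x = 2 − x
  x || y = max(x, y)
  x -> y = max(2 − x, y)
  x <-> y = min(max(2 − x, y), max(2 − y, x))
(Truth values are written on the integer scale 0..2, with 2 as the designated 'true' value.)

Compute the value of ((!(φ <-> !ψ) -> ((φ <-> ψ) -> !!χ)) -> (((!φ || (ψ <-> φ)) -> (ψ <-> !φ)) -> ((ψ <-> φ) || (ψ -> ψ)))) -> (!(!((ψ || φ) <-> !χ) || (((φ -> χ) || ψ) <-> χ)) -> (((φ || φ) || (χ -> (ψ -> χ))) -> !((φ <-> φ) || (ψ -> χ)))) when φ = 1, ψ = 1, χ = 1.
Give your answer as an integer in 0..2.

!ψ = !1 = 1
φ <-> !ψ = 1 <-> 1 = 1
!(φ <-> !ψ) = !1 = 1
φ <-> ψ = 1 <-> 1 = 1
!χ = !1 = 1
!!χ = !1 = 1
(φ <-> ψ) -> !!χ = 1 -> 1 = 1
!(φ <-> !ψ) -> ((φ <-> ψ) -> !!χ) = 1 -> 1 = 1
!φ = !1 = 1
ψ <-> φ = 1 <-> 1 = 1
!φ || (ψ <-> φ) = 1 || 1 = 1
!φ = !1 = 1
ψ <-> !φ = 1 <-> 1 = 1
(!φ || (ψ <-> φ)) -> (ψ <-> !φ) = 1 -> 1 = 1
ψ <-> φ = 1 <-> 1 = 1
ψ -> ψ = 1 -> 1 = 1
(ψ <-> φ) || (ψ -> ψ) = 1 || 1 = 1
((!φ || (ψ <-> φ)) -> (ψ <-> !φ)) -> ((ψ <-> φ) || (ψ -> ψ)) = 1 -> 1 = 1
(!(φ <-> !ψ) -> ((φ <-> ψ) -> !!χ)) -> (((!φ || (ψ <-> φ)) -> (ψ <-> !φ)) -> ((ψ <-> φ) || (ψ -> ψ))) = 1 -> 1 = 1
ψ || φ = 1 || 1 = 1
!χ = !1 = 1
(ψ || φ) <-> !χ = 1 <-> 1 = 1
!((ψ || φ) <-> !χ) = !1 = 1
φ -> χ = 1 -> 1 = 1
(φ -> χ) || ψ = 1 || 1 = 1
((φ -> χ) || ψ) <-> χ = 1 <-> 1 = 1
!((ψ || φ) <-> !χ) || (((φ -> χ) || ψ) <-> χ) = 1 || 1 = 1
!(!((ψ || φ) <-> !χ) || (((φ -> χ) || ψ) <-> χ)) = !1 = 1
φ || φ = 1 || 1 = 1
ψ -> χ = 1 -> 1 = 1
χ -> (ψ -> χ) = 1 -> 1 = 1
(φ || φ) || (χ -> (ψ -> χ)) = 1 || 1 = 1
φ <-> φ = 1 <-> 1 = 1
ψ -> χ = 1 -> 1 = 1
(φ <-> φ) || (ψ -> χ) = 1 || 1 = 1
!((φ <-> φ) || (ψ -> χ)) = !1 = 1
((φ || φ) || (χ -> (ψ -> χ))) -> !((φ <-> φ) || (ψ -> χ)) = 1 -> 1 = 1
!(!((ψ || φ) <-> !χ) || (((φ -> χ) || ψ) <-> χ)) -> (((φ || φ) || (χ -> (ψ -> χ))) -> !((φ <-> φ) || (ψ -> χ))) = 1 -> 1 = 1
((!(φ <-> !ψ) -> ((φ <-> ψ) -> !!χ)) -> (((!φ || (ψ <-> φ)) -> (ψ <-> !φ)) -> ((ψ <-> φ) || (ψ -> ψ)))) -> (!(!((ψ || φ) <-> !χ) || (((φ -> χ) || ψ) <-> χ)) -> (((φ || φ) || (χ -> (ψ -> χ))) -> !((φ <-> φ) || (ψ -> χ)))) = 1 -> 1 = 1

1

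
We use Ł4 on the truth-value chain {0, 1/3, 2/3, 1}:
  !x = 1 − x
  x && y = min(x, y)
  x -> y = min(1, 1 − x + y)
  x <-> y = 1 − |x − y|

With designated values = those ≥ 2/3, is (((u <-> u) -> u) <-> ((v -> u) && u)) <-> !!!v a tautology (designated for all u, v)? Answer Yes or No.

No

Counterexample: take u = 0, v = 2/3.
u <-> u = 0 <-> 0 = 1
(u <-> u) -> u = 1 -> 0 = 0
v -> u = 2/3 -> 0 = 1/3
(v -> u) && u = 1/3 && 0 = 0
((u <-> u) -> u) <-> ((v -> u) && u) = 0 <-> 0 = 1
!v = !2/3 = 1/3
!!v = !1/3 = 2/3
!!!v = !2/3 = 1/3
(((u <-> u) -> u) <-> ((v -> u) && u)) <-> !!!v = 1 <-> 1/3 = 1/3
This gives 1/3, which is below 2/3.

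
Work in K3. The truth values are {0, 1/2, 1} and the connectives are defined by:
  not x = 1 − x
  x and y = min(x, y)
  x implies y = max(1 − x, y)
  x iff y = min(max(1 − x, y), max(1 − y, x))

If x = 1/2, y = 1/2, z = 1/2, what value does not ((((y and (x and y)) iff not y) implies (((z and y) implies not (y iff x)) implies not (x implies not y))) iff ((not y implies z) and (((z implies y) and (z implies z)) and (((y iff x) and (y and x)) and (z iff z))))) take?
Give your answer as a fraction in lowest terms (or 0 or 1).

1/2

x and y = 1/2 and 1/2 = 1/2
y and (x and y) = 1/2 and 1/2 = 1/2
not y = not 1/2 = 1/2
(y and (x and y)) iff not y = 1/2 iff 1/2 = 1/2
z and y = 1/2 and 1/2 = 1/2
y iff x = 1/2 iff 1/2 = 1/2
not (y iff x) = not 1/2 = 1/2
(z and y) implies not (y iff x) = 1/2 implies 1/2 = 1/2
not y = not 1/2 = 1/2
x implies not y = 1/2 implies 1/2 = 1/2
not (x implies not y) = not 1/2 = 1/2
((z and y) implies not (y iff x)) implies not (x implies not y) = 1/2 implies 1/2 = 1/2
((y and (x and y)) iff not y) implies (((z and y) implies not (y iff x)) implies not (x implies not y)) = 1/2 implies 1/2 = 1/2
not y = not 1/2 = 1/2
not y implies z = 1/2 implies 1/2 = 1/2
z implies y = 1/2 implies 1/2 = 1/2
z implies z = 1/2 implies 1/2 = 1/2
(z implies y) and (z implies z) = 1/2 and 1/2 = 1/2
y iff x = 1/2 iff 1/2 = 1/2
y and x = 1/2 and 1/2 = 1/2
(y iff x) and (y and x) = 1/2 and 1/2 = 1/2
z iff z = 1/2 iff 1/2 = 1/2
((y iff x) and (y and x)) and (z iff z) = 1/2 and 1/2 = 1/2
((z implies y) and (z implies z)) and (((y iff x) and (y and x)) and (z iff z)) = 1/2 and 1/2 = 1/2
(not y implies z) and (((z implies y) and (z implies z)) and (((y iff x) and (y and x)) and (z iff z))) = 1/2 and 1/2 = 1/2
(((y and (x and y)) iff not y) implies (((z and y) implies not (y iff x)) implies not (x implies not y))) iff ((not y implies z) and (((z implies y) and (z implies z)) and (((y iff x) and (y and x)) and (z iff z)))) = 1/2 iff 1/2 = 1/2
not ((((y and (x and y)) iff not y) implies (((z and y) implies not (y iff x)) implies not (x implies not y))) iff ((not y implies z) and (((z implies y) and (z implies z)) and (((y iff x) and (y and x)) and (z iff z))))) = not 1/2 = 1/2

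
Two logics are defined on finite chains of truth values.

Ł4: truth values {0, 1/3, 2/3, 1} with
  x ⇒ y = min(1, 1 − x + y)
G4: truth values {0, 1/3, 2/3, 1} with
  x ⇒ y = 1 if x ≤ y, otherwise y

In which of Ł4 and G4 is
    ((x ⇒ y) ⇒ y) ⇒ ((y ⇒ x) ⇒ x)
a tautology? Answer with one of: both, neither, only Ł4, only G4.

In Ł4: every assignment gives 1 — tautology.
In G4: at x = 1/3, y = 0 the value is 1/3 — not a tautology.

only Ł4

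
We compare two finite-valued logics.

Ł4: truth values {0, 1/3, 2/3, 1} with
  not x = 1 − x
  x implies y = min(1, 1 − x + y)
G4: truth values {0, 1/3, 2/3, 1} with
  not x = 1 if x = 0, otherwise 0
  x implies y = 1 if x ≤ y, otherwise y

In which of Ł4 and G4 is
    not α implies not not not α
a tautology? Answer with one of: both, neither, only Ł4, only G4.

In Ł4: every assignment gives 1 — tautology.
In G4: every assignment gives 1 — tautology.

both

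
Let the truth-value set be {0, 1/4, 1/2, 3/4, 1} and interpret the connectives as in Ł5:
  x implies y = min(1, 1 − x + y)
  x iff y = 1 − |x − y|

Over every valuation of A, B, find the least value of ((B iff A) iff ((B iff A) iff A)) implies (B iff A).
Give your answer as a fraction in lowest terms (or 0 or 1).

0

Take A = 1, B = 0:
B iff A = 0 iff 1 = 0
B iff A = 0 iff 1 = 0
(B iff A) iff A = 0 iff 1 = 0
(B iff A) iff ((B iff A) iff A) = 0 iff 0 = 1
B iff A = 0 iff 1 = 0
((B iff A) iff ((B iff A) iff A)) implies (B iff A) = 1 implies 0 = 0
No assignment yields a value below 0, so this is the minimum.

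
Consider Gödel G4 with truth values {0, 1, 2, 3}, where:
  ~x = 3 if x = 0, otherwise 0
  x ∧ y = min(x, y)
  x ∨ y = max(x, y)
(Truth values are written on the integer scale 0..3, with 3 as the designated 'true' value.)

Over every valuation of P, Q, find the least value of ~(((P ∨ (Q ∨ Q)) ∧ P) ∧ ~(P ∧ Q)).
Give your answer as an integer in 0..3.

Take P = 1, Q = 0:
Q ∨ Q = 0 ∨ 0 = 0
P ∨ (Q ∨ Q) = 1 ∨ 0 = 1
(P ∨ (Q ∨ Q)) ∧ P = 1 ∧ 1 = 1
P ∧ Q = 1 ∧ 0 = 0
~(P ∧ Q) = ~0 = 3
((P ∨ (Q ∨ Q)) ∧ P) ∧ ~(P ∧ Q) = 1 ∧ 3 = 1
~(((P ∨ (Q ∨ Q)) ∧ P) ∧ ~(P ∧ Q)) = ~1 = 0
No assignment yields a value below 0, so this is the minimum.

0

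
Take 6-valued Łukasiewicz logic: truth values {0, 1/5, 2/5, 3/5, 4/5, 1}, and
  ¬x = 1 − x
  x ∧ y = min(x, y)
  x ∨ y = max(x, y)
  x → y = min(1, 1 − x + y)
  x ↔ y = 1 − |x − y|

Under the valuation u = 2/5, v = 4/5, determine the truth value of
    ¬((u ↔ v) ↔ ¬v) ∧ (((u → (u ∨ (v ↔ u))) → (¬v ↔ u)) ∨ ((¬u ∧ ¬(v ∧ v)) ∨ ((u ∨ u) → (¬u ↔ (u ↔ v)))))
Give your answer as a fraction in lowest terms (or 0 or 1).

u ↔ v = 2/5 ↔ 4/5 = 3/5
¬v = ¬4/5 = 1/5
(u ↔ v) ↔ ¬v = 3/5 ↔ 1/5 = 3/5
¬((u ↔ v) ↔ ¬v) = ¬3/5 = 2/5
v ↔ u = 4/5 ↔ 2/5 = 3/5
u ∨ (v ↔ u) = 2/5 ∨ 3/5 = 3/5
u → (u ∨ (v ↔ u)) = 2/5 → 3/5 = 1
¬v = ¬4/5 = 1/5
¬v ↔ u = 1/5 ↔ 2/5 = 4/5
(u → (u ∨ (v ↔ u))) → (¬v ↔ u) = 1 → 4/5 = 4/5
¬u = ¬2/5 = 3/5
v ∧ v = 4/5 ∧ 4/5 = 4/5
¬(v ∧ v) = ¬4/5 = 1/5
¬u ∧ ¬(v ∧ v) = 3/5 ∧ 1/5 = 1/5
u ∨ u = 2/5 ∨ 2/5 = 2/5
¬u = ¬2/5 = 3/5
u ↔ v = 2/5 ↔ 4/5 = 3/5
¬u ↔ (u ↔ v) = 3/5 ↔ 3/5 = 1
(u ∨ u) → (¬u ↔ (u ↔ v)) = 2/5 → 1 = 1
(¬u ∧ ¬(v ∧ v)) ∨ ((u ∨ u) → (¬u ↔ (u ↔ v))) = 1/5 ∨ 1 = 1
((u → (u ∨ (v ↔ u))) → (¬v ↔ u)) ∨ ((¬u ∧ ¬(v ∧ v)) ∨ ((u ∨ u) → (¬u ↔ (u ↔ v)))) = 4/5 ∨ 1 = 1
¬((u ↔ v) ↔ ¬v) ∧ (((u → (u ∨ (v ↔ u))) → (¬v ↔ u)) ∨ ((¬u ∧ ¬(v ∧ v)) ∨ ((u ∨ u) → (¬u ↔ (u ↔ v))))) = 2/5 ∧ 1 = 2/5

2/5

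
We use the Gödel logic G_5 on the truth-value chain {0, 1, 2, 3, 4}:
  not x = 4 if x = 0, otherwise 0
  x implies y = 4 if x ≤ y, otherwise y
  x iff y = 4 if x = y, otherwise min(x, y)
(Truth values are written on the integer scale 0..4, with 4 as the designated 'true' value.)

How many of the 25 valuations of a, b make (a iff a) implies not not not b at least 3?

value 4: 5 assignments (counts)
value 0: 20 assignments
So 5 of the 25 assignments meet the threshold.

5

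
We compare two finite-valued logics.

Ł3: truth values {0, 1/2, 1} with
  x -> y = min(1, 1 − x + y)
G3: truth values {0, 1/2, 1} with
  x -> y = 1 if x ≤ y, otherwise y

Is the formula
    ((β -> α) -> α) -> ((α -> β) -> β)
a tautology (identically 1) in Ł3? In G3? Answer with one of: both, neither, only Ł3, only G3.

In Ł3: every assignment gives 1 — tautology.
In G3: at α = 0, β = 1/2 the value is 1/2 — not a tautology.

only Ł3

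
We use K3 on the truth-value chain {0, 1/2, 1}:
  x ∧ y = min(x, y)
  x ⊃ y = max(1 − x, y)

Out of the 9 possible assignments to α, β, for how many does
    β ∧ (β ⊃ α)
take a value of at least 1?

1

α = 0, β = 0 ↦ 0  <
α = 0, β = 1/2 ↦ 1/2  <
α = 0, β = 1 ↦ 0  <
α = 1/2, β = 0 ↦ 0  <
α = 1/2, β = 1/2 ↦ 1/2  <
α = 1/2, β = 1 ↦ 1/2  <
α = 1, β = 0 ↦ 0  <
α = 1, β = 1/2 ↦ 1/2  <
α = 1, β = 1 ↦ 1  ≥
So 1 of the 9 assignments meets the threshold.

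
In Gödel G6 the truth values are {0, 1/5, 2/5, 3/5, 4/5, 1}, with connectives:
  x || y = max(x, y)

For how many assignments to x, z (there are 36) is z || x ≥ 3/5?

27

value 1: 11 assignments (counts)
value 4/5: 9 assignments (counts)
value 3/5: 7 assignments (counts)
value 2/5: 5 assignments
value 1/5: 3 assignments
value 0: 1 assignment
So 27 of the 36 assignments meet the threshold.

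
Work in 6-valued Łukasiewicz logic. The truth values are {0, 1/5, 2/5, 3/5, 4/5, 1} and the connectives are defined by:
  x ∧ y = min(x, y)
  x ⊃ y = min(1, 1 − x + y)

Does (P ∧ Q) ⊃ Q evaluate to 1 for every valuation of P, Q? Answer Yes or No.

At P = 4/5, Q = 2/5, for instance:
P ∧ Q = 4/5 ∧ 2/5 = 2/5
(P ∧ Q) ⊃ Q = 2/5 ⊃ 2/5 = 1
and checking the remaining 35 assignments likewise gives ≥ 1 in every case.

Yes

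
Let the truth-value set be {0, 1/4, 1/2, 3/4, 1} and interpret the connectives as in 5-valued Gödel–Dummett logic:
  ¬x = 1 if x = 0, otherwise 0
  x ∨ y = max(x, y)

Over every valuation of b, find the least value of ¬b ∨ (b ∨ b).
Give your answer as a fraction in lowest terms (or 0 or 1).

Take b = 1/4:
¬b = ¬1/4 = 0
b ∨ b = 1/4 ∨ 1/4 = 1/4
¬b ∨ (b ∨ b) = 0 ∨ 1/4 = 1/4
No assignment yields a value below 1/4, so this is the minimum.

1/4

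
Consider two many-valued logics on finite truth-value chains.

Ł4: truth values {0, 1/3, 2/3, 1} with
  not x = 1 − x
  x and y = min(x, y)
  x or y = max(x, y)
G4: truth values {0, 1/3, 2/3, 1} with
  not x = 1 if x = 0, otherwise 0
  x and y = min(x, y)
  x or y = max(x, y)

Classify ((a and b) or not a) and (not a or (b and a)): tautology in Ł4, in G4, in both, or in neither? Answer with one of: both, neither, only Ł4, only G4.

In Ł4: at a = 1/3, b = 0 the value is 2/3 — not a tautology.
In G4: at a = 1/3, b = 0 the value is 0 — not a tautology.

neither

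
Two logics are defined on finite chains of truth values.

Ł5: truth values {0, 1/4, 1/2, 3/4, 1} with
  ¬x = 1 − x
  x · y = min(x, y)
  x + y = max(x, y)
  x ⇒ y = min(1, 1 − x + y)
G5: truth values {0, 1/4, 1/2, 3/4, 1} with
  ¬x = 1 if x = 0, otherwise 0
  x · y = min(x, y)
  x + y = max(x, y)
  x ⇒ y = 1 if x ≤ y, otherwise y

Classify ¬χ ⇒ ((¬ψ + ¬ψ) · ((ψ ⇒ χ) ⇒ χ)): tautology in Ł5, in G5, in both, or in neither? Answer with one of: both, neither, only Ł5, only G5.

neither

In Ł5: at ψ = 0, χ = 0 the value is 0 — not a tautology.
In G5: at ψ = 0, χ = 0 the value is 0 — not a tautology.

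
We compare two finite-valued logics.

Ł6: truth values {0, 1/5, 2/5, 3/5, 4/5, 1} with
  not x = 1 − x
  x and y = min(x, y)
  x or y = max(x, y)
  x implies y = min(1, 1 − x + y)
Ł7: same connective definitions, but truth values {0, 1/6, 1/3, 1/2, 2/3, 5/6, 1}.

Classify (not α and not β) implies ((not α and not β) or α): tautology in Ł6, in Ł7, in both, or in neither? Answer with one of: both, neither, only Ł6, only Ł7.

In Ł6: every assignment gives 1 — tautology.
In Ł7: every assignment gives 1 — tautology.

both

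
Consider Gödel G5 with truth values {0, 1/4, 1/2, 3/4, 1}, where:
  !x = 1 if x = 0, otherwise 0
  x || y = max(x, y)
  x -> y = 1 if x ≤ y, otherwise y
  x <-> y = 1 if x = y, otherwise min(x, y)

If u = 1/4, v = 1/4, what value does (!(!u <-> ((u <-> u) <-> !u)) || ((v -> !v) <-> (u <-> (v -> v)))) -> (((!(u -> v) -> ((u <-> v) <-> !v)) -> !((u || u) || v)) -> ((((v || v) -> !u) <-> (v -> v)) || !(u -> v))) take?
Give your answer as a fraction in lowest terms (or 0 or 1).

!u = !1/4 = 0
u <-> u = 1/4 <-> 1/4 = 1
!u = !1/4 = 0
(u <-> u) <-> !u = 1 <-> 0 = 0
!u <-> ((u <-> u) <-> !u) = 0 <-> 0 = 1
!(!u <-> ((u <-> u) <-> !u)) = !1 = 0
!v = !1/4 = 0
v -> !v = 1/4 -> 0 = 0
v -> v = 1/4 -> 1/4 = 1
u <-> (v -> v) = 1/4 <-> 1 = 1/4
(v -> !v) <-> (u <-> (v -> v)) = 0 <-> 1/4 = 0
!(!u <-> ((u <-> u) <-> !u)) || ((v -> !v) <-> (u <-> (v -> v))) = 0 || 0 = 0
u -> v = 1/4 -> 1/4 = 1
!(u -> v) = !1 = 0
u <-> v = 1/4 <-> 1/4 = 1
!v = !1/4 = 0
(u <-> v) <-> !v = 1 <-> 0 = 0
!(u -> v) -> ((u <-> v) <-> !v) = 0 -> 0 = 1
u || u = 1/4 || 1/4 = 1/4
(u || u) || v = 1/4 || 1/4 = 1/4
!((u || u) || v) = !1/4 = 0
(!(u -> v) -> ((u <-> v) <-> !v)) -> !((u || u) || v) = 1 -> 0 = 0
v || v = 1/4 || 1/4 = 1/4
!u = !1/4 = 0
(v || v) -> !u = 1/4 -> 0 = 0
v -> v = 1/4 -> 1/4 = 1
((v || v) -> !u) <-> (v -> v) = 0 <-> 1 = 0
u -> v = 1/4 -> 1/4 = 1
!(u -> v) = !1 = 0
(((v || v) -> !u) <-> (v -> v)) || !(u -> v) = 0 || 0 = 0
((!(u -> v) -> ((u <-> v) <-> !v)) -> !((u || u) || v)) -> ((((v || v) -> !u) <-> (v -> v)) || !(u -> v)) = 0 -> 0 = 1
(!(!u <-> ((u <-> u) <-> !u)) || ((v -> !v) <-> (u <-> (v -> v)))) -> (((!(u -> v) -> ((u <-> v) <-> !v)) -> !((u || u) || v)) -> ((((v || v) -> !u) <-> (v -> v)) || !(u -> v))) = 0 -> 1 = 1

1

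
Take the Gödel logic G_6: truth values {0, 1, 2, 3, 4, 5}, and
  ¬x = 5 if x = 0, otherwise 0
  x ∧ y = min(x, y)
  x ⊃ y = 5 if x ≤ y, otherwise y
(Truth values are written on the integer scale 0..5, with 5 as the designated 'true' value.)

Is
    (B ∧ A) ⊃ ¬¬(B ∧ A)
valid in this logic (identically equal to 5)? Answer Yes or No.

Yes

At A = 4, B = 4, for instance:
B ∧ A = 4 ∧ 4 = 4
¬(B ∧ A) = ¬4 = 0
¬¬(B ∧ A) = ¬0 = 5
(B ∧ A) ⊃ ¬¬(B ∧ A) = 4 ⊃ 5 = 5
and checking the remaining 35 assignments likewise gives ≥ 5 in every case.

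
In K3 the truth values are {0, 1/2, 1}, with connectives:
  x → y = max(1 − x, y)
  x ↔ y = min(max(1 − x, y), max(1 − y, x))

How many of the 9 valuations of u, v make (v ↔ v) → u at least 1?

u = 0, v = 0 ↦ 0  <
u = 0, v = 1/2 ↦ 1/2  <
u = 0, v = 1 ↦ 0  <
u = 1/2, v = 0 ↦ 1/2  <
u = 1/2, v = 1/2 ↦ 1/2  <
u = 1/2, v = 1 ↦ 1/2  <
u = 1, v = 0 ↦ 1  ≥
u = 1, v = 1/2 ↦ 1  ≥
u = 1, v = 1 ↦ 1  ≥
So 3 of the 9 assignments meet the threshold.

3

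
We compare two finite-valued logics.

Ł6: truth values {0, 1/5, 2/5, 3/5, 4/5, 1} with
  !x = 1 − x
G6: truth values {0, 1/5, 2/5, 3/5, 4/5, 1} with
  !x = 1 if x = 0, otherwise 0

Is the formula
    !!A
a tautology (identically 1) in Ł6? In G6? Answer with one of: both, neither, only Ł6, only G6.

In Ł6: at A = 0 the value is 0 — not a tautology.
In G6: at A = 0 the value is 0 — not a tautology.

neither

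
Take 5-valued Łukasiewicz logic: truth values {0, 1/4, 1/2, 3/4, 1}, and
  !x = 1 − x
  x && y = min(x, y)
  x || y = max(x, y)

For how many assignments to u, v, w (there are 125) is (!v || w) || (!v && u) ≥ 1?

value 1: 45 assignments (counts)
value 3/4: 35 assignments
value 1/2: 25 assignments
value 1/4: 15 assignments
value 0: 5 assignments
So 45 of the 125 assignments meet the threshold.

45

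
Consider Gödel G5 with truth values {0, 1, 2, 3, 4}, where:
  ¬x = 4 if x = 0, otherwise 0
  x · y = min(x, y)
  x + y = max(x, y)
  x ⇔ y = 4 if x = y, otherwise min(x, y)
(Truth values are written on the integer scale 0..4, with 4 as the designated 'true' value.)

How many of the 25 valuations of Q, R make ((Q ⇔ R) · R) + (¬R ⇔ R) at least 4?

1

value 4: 1 assignment (counts)
value 3: 3 assignments
value 2: 5 assignments
value 1: 7 assignments
value 0: 9 assignments
So 1 of the 25 assignments meets the threshold.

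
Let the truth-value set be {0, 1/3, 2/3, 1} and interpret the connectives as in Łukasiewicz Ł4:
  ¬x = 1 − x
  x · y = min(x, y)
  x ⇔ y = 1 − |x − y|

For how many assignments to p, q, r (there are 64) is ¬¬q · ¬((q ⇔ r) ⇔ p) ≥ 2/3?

value 1: 2 assignments (counts)
value 2/3: 9 assignments (counts)
value 1/3: 25 assignments
value 0: 28 assignments
So 11 of the 64 assignments meet the threshold.

11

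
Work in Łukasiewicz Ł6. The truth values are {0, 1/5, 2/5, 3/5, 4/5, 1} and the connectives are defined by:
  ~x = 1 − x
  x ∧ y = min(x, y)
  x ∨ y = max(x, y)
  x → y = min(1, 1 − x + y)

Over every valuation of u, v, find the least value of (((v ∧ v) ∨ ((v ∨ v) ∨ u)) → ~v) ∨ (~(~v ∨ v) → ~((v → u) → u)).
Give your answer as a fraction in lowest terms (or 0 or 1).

3/5

Take u = 1, v = 2/5:
v ∧ v = 2/5 ∧ 2/5 = 2/5
v ∨ v = 2/5 ∨ 2/5 = 2/5
(v ∨ v) ∨ u = 2/5 ∨ 1 = 1
(v ∧ v) ∨ ((v ∨ v) ∨ u) = 2/5 ∨ 1 = 1
~v = ~2/5 = 3/5
((v ∧ v) ∨ ((v ∨ v) ∨ u)) → ~v = 1 → 3/5 = 3/5
~v = ~2/5 = 3/5
~v ∨ v = 3/5 ∨ 2/5 = 3/5
~(~v ∨ v) = ~3/5 = 2/5
v → u = 2/5 → 1 = 1
(v → u) → u = 1 → 1 = 1
~((v → u) → u) = ~1 = 0
~(~v ∨ v) → ~((v → u) → u) = 2/5 → 0 = 3/5
(((v ∧ v) ∨ ((v ∨ v) ∨ u)) → ~v) ∨ (~(~v ∨ v) → ~((v → u) → u)) = 3/5 ∨ 3/5 = 3/5
No assignment yields a value below 3/5, so this is the minimum.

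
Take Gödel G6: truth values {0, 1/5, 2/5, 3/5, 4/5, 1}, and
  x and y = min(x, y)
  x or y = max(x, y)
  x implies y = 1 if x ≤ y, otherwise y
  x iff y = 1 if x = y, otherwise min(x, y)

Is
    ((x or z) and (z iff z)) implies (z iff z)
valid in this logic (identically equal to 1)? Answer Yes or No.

At x = 3/5, z = 2/5, for instance:
x or z = 3/5 or 2/5 = 3/5
z iff z = 2/5 iff 2/5 = 1
(x or z) and (z iff z) = 3/5 and 1 = 3/5
((x or z) and (z iff z)) implies (z iff z) = 3/5 implies 1 = 1
and checking the remaining 35 assignments likewise gives ≥ 1 in every case.

Yes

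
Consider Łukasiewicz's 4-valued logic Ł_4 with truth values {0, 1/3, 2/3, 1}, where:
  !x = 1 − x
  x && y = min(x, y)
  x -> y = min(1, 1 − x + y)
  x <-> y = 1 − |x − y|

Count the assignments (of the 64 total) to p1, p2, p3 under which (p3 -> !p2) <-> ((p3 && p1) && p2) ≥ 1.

5

value 1: 5 assignments (counts)
value 2/3: 14 assignments
value 1/3: 13 assignments
value 0: 32 assignments
So 5 of the 64 assignments meet the threshold.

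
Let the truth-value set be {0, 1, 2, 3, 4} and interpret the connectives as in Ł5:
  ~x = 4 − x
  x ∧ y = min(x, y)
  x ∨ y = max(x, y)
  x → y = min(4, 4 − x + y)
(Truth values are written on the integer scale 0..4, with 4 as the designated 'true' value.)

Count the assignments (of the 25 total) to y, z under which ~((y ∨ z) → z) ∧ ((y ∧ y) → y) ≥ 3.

value 4: 1 assignment (counts)
value 3: 2 assignments (counts)
value 2: 3 assignments
value 1: 4 assignments
value 0: 15 assignments
So 3 of the 25 assignments meet the threshold.

3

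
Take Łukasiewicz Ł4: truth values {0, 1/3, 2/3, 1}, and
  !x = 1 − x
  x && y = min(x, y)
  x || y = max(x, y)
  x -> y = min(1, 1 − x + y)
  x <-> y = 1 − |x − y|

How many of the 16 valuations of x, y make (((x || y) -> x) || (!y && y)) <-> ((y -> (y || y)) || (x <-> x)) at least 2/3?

x = 0, y = 0 ↦ 1  ≥
x = 0, y = 1/3 ↦ 2/3  ≥
x = 0, y = 2/3 ↦ 1/3  <
x = 0, y = 1 ↦ 0  <
x = 1/3, y = 0 ↦ 1  ≥
x = 1/3, y = 1/3 ↦ 1  ≥
x = 1/3, y = 2/3 ↦ 2/3  ≥
x = 1/3, y = 1 ↦ 1/3  <
x = 2/3, y = 0 ↦ 1  ≥
x = 2/3, y = 1/3 ↦ 1  ≥
x = 2/3, y = 2/3 ↦ 1  ≥
x = 2/3, y = 1 ↦ 2/3  ≥
x = 1, y = 0 ↦ 1  ≥
x = 1, y = 1/3 ↦ 1  ≥
x = 1, y = 2/3 ↦ 1  ≥
x = 1, y = 1 ↦ 1  ≥
So 13 of the 16 assignments meet the threshold.

13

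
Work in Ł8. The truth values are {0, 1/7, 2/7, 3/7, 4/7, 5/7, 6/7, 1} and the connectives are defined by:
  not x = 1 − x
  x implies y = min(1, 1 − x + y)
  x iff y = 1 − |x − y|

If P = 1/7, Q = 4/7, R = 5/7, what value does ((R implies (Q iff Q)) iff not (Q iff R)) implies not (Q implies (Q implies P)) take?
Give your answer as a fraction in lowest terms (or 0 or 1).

Q iff Q = 4/7 iff 4/7 = 1
R implies (Q iff Q) = 5/7 implies 1 = 1
Q iff R = 4/7 iff 5/7 = 6/7
not (Q iff R) = not 6/7 = 1/7
(R implies (Q iff Q)) iff not (Q iff R) = 1 iff 1/7 = 1/7
Q implies P = 4/7 implies 1/7 = 4/7
Q implies (Q implies P) = 4/7 implies 4/7 = 1
not (Q implies (Q implies P)) = not 1 = 0
((R implies (Q iff Q)) iff not (Q iff R)) implies not (Q implies (Q implies P)) = 1/7 implies 0 = 6/7

6/7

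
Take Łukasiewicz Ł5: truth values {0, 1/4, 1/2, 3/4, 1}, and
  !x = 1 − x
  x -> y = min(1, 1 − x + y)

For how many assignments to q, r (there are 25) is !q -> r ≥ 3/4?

value 1: 15 assignments (counts)
value 3/4: 4 assignments (counts)
value 1/2: 3 assignments
value 1/4: 2 assignments
value 0: 1 assignment
So 19 of the 25 assignments meet the threshold.

19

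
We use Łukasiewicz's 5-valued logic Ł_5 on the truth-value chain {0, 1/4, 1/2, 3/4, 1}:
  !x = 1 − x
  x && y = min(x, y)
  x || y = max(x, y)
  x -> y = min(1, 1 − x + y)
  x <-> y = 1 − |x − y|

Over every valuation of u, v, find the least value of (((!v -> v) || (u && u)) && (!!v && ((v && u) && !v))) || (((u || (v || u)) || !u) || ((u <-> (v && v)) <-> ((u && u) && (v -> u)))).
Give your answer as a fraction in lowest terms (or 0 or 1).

1/2

Take u = 1/2, v = 1/2:
!v = !1/2 = 1/2
!v -> v = 1/2 -> 1/2 = 1
u && u = 1/2 && 1/2 = 1/2
(!v -> v) || (u && u) = 1 || 1/2 = 1
!v = !1/2 = 1/2
!!v = !1/2 = 1/2
v && u = 1/2 && 1/2 = 1/2
!v = !1/2 = 1/2
(v && u) && !v = 1/2 && 1/2 = 1/2
!!v && ((v && u) && !v) = 1/2 && 1/2 = 1/2
((!v -> v) || (u && u)) && (!!v && ((v && u) && !v)) = 1 && 1/2 = 1/2
v || u = 1/2 || 1/2 = 1/2
u || (v || u) = 1/2 || 1/2 = 1/2
!u = !1/2 = 1/2
(u || (v || u)) || !u = 1/2 || 1/2 = 1/2
v && v = 1/2 && 1/2 = 1/2
u <-> (v && v) = 1/2 <-> 1/2 = 1
u && u = 1/2 && 1/2 = 1/2
v -> u = 1/2 -> 1/2 = 1
(u && u) && (v -> u) = 1/2 && 1 = 1/2
(u <-> (v && v)) <-> ((u && u) && (v -> u)) = 1 <-> 1/2 = 1/2
((u || (v || u)) || !u) || ((u <-> (v && v)) <-> ((u && u) && (v -> u))) = 1/2 || 1/2 = 1/2
(((!v -> v) || (u && u)) && (!!v && ((v && u) && !v))) || (((u || (v || u)) || !u) || ((u <-> (v && v)) <-> ((u && u) && (v -> u)))) = 1/2 || 1/2 = 1/2
No assignment yields a value below 1/2, so this is the minimum.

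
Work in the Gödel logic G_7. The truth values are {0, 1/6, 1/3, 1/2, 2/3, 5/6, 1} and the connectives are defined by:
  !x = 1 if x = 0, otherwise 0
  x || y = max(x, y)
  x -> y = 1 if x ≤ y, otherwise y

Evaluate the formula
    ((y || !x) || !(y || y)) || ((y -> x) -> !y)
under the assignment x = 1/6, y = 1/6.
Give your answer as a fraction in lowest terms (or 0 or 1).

1/6

!x = !1/6 = 0
y || !x = 1/6 || 0 = 1/6
y || y = 1/6 || 1/6 = 1/6
!(y || y) = !1/6 = 0
(y || !x) || !(y || y) = 1/6 || 0 = 1/6
y -> x = 1/6 -> 1/6 = 1
!y = !1/6 = 0
(y -> x) -> !y = 1 -> 0 = 0
((y || !x) || !(y || y)) || ((y -> x) -> !y) = 1/6 || 0 = 1/6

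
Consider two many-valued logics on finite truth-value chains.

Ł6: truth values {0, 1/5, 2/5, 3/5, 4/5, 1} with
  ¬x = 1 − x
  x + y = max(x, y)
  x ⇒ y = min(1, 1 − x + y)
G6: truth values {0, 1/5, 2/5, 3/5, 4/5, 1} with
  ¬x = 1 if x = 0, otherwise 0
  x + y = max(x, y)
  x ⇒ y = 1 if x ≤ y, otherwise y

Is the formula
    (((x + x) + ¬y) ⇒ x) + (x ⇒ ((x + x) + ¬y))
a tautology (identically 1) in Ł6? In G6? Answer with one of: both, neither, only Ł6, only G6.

both

In Ł6: every assignment gives 1 — tautology.
In G6: every assignment gives 1 — tautology.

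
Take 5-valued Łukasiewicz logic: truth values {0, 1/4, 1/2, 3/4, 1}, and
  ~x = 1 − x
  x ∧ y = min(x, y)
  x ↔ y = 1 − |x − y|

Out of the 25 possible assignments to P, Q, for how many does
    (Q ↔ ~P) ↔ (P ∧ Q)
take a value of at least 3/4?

value 1: 3 assignments (counts)
value 3/4: 6 assignments (counts)
value 1/2: 9 assignments
value 1/4: 4 assignments
value 0: 3 assignments
So 9 of the 25 assignments meet the threshold.

9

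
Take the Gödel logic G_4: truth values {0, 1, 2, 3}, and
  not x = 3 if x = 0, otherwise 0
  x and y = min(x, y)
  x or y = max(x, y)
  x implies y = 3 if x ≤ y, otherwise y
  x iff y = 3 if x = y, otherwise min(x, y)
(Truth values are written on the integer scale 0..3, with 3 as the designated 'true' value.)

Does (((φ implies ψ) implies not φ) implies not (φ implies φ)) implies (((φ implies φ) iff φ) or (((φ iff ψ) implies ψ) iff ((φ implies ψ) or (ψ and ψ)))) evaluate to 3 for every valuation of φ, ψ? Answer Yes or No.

No

Counterexample: take φ = 1, ψ = 1.
φ implies ψ = 1 implies 1 = 3
not φ = not 1 = 0
(φ implies ψ) implies not φ = 3 implies 0 = 0
φ implies φ = 1 implies 1 = 3
not (φ implies φ) = not 3 = 0
((φ implies ψ) implies not φ) implies not (φ implies φ) = 0 implies 0 = 3
φ implies φ = 1 implies 1 = 3
(φ implies φ) iff φ = 3 iff 1 = 1
φ iff ψ = 1 iff 1 = 3
(φ iff ψ) implies ψ = 3 implies 1 = 1
φ implies ψ = 1 implies 1 = 3
ψ and ψ = 1 and 1 = 1
(φ implies ψ) or (ψ and ψ) = 3 or 1 = 3
((φ iff ψ) implies ψ) iff ((φ implies ψ) or (ψ and ψ)) = 1 iff 3 = 1
((φ implies φ) iff φ) or (((φ iff ψ) implies ψ) iff ((φ implies ψ) or (ψ and ψ))) = 1 or 1 = 1
(((φ implies ψ) implies not φ) implies not (φ implies φ)) implies (((φ implies φ) iff φ) or (((φ iff ψ) implies ψ) iff ((φ implies ψ) or (ψ and ψ)))) = 3 implies 1 = 1
This gives 1 ≠ 3.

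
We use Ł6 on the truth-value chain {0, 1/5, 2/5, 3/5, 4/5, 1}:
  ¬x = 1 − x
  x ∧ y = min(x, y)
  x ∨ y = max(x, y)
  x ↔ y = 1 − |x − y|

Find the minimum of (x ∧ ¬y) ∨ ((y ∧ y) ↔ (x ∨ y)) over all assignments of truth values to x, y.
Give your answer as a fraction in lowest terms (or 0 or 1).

Take x = 2/5, y = 0:
¬y = ¬0 = 1
x ∧ ¬y = 2/5 ∧ 1 = 2/5
y ∧ y = 0 ∧ 0 = 0
x ∨ y = 2/5 ∨ 0 = 2/5
(y ∧ y) ↔ (x ∨ y) = 0 ↔ 2/5 = 3/5
(x ∧ ¬y) ∨ ((y ∧ y) ↔ (x ∨ y)) = 2/5 ∨ 3/5 = 3/5
No assignment yields a value below 3/5, so this is the minimum.

3/5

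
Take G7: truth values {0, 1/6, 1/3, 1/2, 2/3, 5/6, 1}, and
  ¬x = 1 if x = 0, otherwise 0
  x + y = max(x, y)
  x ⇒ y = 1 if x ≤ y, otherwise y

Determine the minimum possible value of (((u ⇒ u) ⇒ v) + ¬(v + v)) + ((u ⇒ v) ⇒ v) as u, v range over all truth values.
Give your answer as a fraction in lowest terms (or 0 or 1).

Take u = 0, v = 1/6:
u ⇒ u = 0 ⇒ 0 = 1
(u ⇒ u) ⇒ v = 1 ⇒ 1/6 = 1/6
v + v = 1/6 + 1/6 = 1/6
¬(v + v) = ¬1/6 = 0
((u ⇒ u) ⇒ v) + ¬(v + v) = 1/6 + 0 = 1/6
u ⇒ v = 0 ⇒ 1/6 = 1
(u ⇒ v) ⇒ v = 1 ⇒ 1/6 = 1/6
(((u ⇒ u) ⇒ v) + ¬(v + v)) + ((u ⇒ v) ⇒ v) = 1/6 + 1/6 = 1/6
No assignment yields a value below 1/6, so this is the minimum.

1/6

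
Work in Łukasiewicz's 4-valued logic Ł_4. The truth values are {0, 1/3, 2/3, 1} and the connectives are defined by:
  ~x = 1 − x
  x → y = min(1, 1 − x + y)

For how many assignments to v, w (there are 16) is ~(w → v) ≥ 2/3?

3

v = 0, w = 0 ↦ 0  <
v = 0, w = 1/3 ↦ 1/3  <
v = 0, w = 2/3 ↦ 2/3  ≥
v = 0, w = 1 ↦ 1  ≥
v = 1/3, w = 0 ↦ 0  <
v = 1/3, w = 1/3 ↦ 0  <
v = 1/3, w = 2/3 ↦ 1/3  <
v = 1/3, w = 1 ↦ 2/3  ≥
v = 2/3, w = 0 ↦ 0  <
v = 2/3, w = 1/3 ↦ 0  <
v = 2/3, w = 2/3 ↦ 0  <
v = 2/3, w = 1 ↦ 1/3  <
v = 1, w = 0 ↦ 0  <
v = 1, w = 1/3 ↦ 0  <
v = 1, w = 2/3 ↦ 0  <
v = 1, w = 1 ↦ 0  <
So 3 of the 16 assignments meet the threshold.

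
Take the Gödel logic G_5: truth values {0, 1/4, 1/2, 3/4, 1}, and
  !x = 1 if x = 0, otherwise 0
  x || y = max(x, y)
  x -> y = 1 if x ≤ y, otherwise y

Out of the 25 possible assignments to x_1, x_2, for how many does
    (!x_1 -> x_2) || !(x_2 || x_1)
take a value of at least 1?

value 1: 22 assignments (counts)
value 3/4: 1 assignment
value 1/2: 1 assignment
value 1/4: 1 assignment
So 22 of the 25 assignments meet the threshold.

22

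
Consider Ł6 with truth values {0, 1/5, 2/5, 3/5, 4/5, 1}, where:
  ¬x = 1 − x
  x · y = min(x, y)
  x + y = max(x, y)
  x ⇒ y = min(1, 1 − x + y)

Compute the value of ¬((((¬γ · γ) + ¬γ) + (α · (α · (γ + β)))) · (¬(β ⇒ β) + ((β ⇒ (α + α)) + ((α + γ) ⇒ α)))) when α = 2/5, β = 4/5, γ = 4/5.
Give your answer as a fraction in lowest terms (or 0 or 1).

3/5

¬γ = ¬4/5 = 1/5
¬γ · γ = 1/5 · 4/5 = 1/5
¬γ = ¬4/5 = 1/5
(¬γ · γ) + ¬γ = 1/5 + 1/5 = 1/5
γ + β = 4/5 + 4/5 = 4/5
α · (γ + β) = 2/5 · 4/5 = 2/5
α · (α · (γ + β)) = 2/5 · 2/5 = 2/5
((¬γ · γ) + ¬γ) + (α · (α · (γ + β))) = 1/5 + 2/5 = 2/5
β ⇒ β = 4/5 ⇒ 4/5 = 1
¬(β ⇒ β) = ¬1 = 0
α + α = 2/5 + 2/5 = 2/5
β ⇒ (α + α) = 4/5 ⇒ 2/5 = 3/5
α + γ = 2/5 + 4/5 = 4/5
(α + γ) ⇒ α = 4/5 ⇒ 2/5 = 3/5
(β ⇒ (α + α)) + ((α + γ) ⇒ α) = 3/5 + 3/5 = 3/5
¬(β ⇒ β) + ((β ⇒ (α + α)) + ((α + γ) ⇒ α)) = 0 + 3/5 = 3/5
(((¬γ · γ) + ¬γ) + (α · (α · (γ + β)))) · (¬(β ⇒ β) + ((β ⇒ (α + α)) + ((α + γ) ⇒ α))) = 2/5 · 3/5 = 2/5
¬((((¬γ · γ) + ¬γ) + (α · (α · (γ + β)))) · (¬(β ⇒ β) + ((β ⇒ (α + α)) + ((α + γ) ⇒ α)))) = ¬2/5 = 3/5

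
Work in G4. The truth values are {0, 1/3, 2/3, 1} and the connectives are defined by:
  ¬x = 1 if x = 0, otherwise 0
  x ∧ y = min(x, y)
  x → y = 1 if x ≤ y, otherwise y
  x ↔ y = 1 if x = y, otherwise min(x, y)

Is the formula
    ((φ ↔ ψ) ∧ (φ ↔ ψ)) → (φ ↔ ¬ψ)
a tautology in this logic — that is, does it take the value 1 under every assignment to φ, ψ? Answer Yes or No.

No

Counterexample: take φ = 0, ψ = 0.
φ ↔ ψ = 0 ↔ 0 = 1
φ ↔ ψ = 0 ↔ 0 = 1
(φ ↔ ψ) ∧ (φ ↔ ψ) = 1 ∧ 1 = 1
¬ψ = ¬0 = 1
φ ↔ ¬ψ = 0 ↔ 1 = 0
((φ ↔ ψ) ∧ (φ ↔ ψ)) → (φ ↔ ¬ψ) = 1 → 0 = 0
This gives 0 ≠ 1.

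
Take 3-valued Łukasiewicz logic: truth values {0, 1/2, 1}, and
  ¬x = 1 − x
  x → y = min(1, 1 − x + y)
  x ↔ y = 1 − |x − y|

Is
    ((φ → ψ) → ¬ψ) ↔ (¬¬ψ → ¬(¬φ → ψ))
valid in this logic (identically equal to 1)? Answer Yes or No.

Counterexample: take φ = 0, ψ = 1/2.
φ → ψ = 0 → 1/2 = 1
¬ψ = ¬1/2 = 1/2
(φ → ψ) → ¬ψ = 1 → 1/2 = 1/2
¬ψ = ¬1/2 = 1/2
¬¬ψ = ¬1/2 = 1/2
¬φ = ¬0 = 1
¬φ → ψ = 1 → 1/2 = 1/2
¬(¬φ → ψ) = ¬1/2 = 1/2
¬¬ψ → ¬(¬φ → ψ) = 1/2 → 1/2 = 1
((φ → ψ) → ¬ψ) ↔ (¬¬ψ → ¬(¬φ → ψ)) = 1/2 ↔ 1 = 1/2
This gives 1/2 ≠ 1.

No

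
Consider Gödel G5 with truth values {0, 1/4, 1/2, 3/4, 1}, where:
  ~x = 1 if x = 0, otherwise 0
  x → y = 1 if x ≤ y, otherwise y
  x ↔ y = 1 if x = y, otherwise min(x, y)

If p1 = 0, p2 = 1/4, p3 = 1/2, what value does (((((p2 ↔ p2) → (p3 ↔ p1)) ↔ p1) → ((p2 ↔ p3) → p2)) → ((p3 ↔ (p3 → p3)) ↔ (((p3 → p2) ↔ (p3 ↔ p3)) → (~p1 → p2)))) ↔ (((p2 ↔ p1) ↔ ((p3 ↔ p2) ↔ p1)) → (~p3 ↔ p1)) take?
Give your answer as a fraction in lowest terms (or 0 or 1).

p2 ↔ p2 = 1/4 ↔ 1/4 = 1
p3 ↔ p1 = 1/2 ↔ 0 = 0
(p2 ↔ p2) → (p3 ↔ p1) = 1 → 0 = 0
((p2 ↔ p2) → (p3 ↔ p1)) ↔ p1 = 0 ↔ 0 = 1
p2 ↔ p3 = 1/4 ↔ 1/2 = 1/4
(p2 ↔ p3) → p2 = 1/4 → 1/4 = 1
(((p2 ↔ p2) → (p3 ↔ p1)) ↔ p1) → ((p2 ↔ p3) → p2) = 1 → 1 = 1
p3 → p3 = 1/2 → 1/2 = 1
p3 ↔ (p3 → p3) = 1/2 ↔ 1 = 1/2
p3 → p2 = 1/2 → 1/4 = 1/4
p3 ↔ p3 = 1/2 ↔ 1/2 = 1
(p3 → p2) ↔ (p3 ↔ p3) = 1/4 ↔ 1 = 1/4
~p1 = ~0 = 1
~p1 → p2 = 1 → 1/4 = 1/4
((p3 → p2) ↔ (p3 ↔ p3)) → (~p1 → p2) = 1/4 → 1/4 = 1
(p3 ↔ (p3 → p3)) ↔ (((p3 → p2) ↔ (p3 ↔ p3)) → (~p1 → p2)) = 1/2 ↔ 1 = 1/2
((((p2 ↔ p2) → (p3 ↔ p1)) ↔ p1) → ((p2 ↔ p3) → p2)) → ((p3 ↔ (p3 → p3)) ↔ (((p3 → p2) ↔ (p3 ↔ p3)) → (~p1 → p2))) = 1 → 1/2 = 1/2
p2 ↔ p1 = 1/4 ↔ 0 = 0
p3 ↔ p2 = 1/2 ↔ 1/4 = 1/4
(p3 ↔ p2) ↔ p1 = 1/4 ↔ 0 = 0
(p2 ↔ p1) ↔ ((p3 ↔ p2) ↔ p1) = 0 ↔ 0 = 1
~p3 = ~1/2 = 0
~p3 ↔ p1 = 0 ↔ 0 = 1
((p2 ↔ p1) ↔ ((p3 ↔ p2) ↔ p1)) → (~p3 ↔ p1) = 1 → 1 = 1
(((((p2 ↔ p2) → (p3 ↔ p1)) ↔ p1) → ((p2 ↔ p3) → p2)) → ((p3 ↔ (p3 → p3)) ↔ (((p3 → p2) ↔ (p3 ↔ p3)) → (~p1 → p2)))) ↔ (((p2 ↔ p1) ↔ ((p3 ↔ p2) ↔ p1)) → (~p3 ↔ p1)) = 1/2 ↔ 1 = 1/2

1/2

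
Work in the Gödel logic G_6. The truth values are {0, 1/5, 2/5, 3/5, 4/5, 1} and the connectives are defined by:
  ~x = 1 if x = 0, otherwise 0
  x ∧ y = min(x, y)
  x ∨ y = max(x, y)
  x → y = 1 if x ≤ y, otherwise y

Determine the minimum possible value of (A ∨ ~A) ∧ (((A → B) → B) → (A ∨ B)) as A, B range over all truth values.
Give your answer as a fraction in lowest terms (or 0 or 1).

1/5

Take A = 1/5, B = 0:
~A = ~1/5 = 0
A ∨ ~A = 1/5 ∨ 0 = 1/5
A → B = 1/5 → 0 = 0
(A → B) → B = 0 → 0 = 1
A ∨ B = 1/5 ∨ 0 = 1/5
((A → B) → B) → (A ∨ B) = 1 → 1/5 = 1/5
(A ∨ ~A) ∧ (((A → B) → B) → (A ∨ B)) = 1/5 ∧ 1/5 = 1/5
No assignment yields a value below 1/5, so this is the minimum.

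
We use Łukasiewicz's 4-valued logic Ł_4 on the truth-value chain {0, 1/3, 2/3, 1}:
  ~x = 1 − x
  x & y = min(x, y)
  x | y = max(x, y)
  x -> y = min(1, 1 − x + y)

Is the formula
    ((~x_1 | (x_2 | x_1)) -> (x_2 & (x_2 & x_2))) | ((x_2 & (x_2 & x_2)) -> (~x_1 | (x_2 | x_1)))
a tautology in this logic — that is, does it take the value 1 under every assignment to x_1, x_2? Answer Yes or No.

x_1 = 0, x_2 = 0 ↦ 1
x_1 = 0, x_2 = 1/3 ↦ 1
x_1 = 0, x_2 = 2/3 ↦ 1
x_1 = 0, x_2 = 1 ↦ 1
x_1 = 1/3, x_2 = 0 ↦ 1
x_1 = 1/3, x_2 = 1/3 ↦ 1
x_1 = 1/3, x_2 = 2/3 ↦ 1
x_1 = 1/3, x_2 = 1 ↦ 1
x_1 = 2/3, x_2 = 0 ↦ 1
x_1 = 2/3, x_2 = 1/3 ↦ 1
x_1 = 2/3, x_2 = 2/3 ↦ 1
x_1 = 2/3, x_2 = 1 ↦ 1
x_1 = 1, x_2 = 0 ↦ 1
x_1 = 1, x_2 = 1/3 ↦ 1
x_1 = 1, x_2 = 2/3 ↦ 1
x_1 = 1, x_2 = 1 ↦ 1
Every assignment gives a value ≥ 1.

Yes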